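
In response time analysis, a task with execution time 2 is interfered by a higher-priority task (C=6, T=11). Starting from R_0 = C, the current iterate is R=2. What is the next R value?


R_next = C + ceil(R_prev / T_hp) * C_hp
ceil(2 / 11) = ceil(0.1818) = 1
Interference = 1 * 6 = 6
R_next = 2 + 6 = 8

8


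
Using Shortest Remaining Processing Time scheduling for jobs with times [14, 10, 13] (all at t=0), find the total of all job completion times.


Since all jobs arrive at t=0, SRPT equals SPT ordering.
SPT order: [10, 13, 14]
Completion times:
  Job 1: p=10, C=10
  Job 2: p=13, C=23
  Job 3: p=14, C=37
Total completion time = 10 + 23 + 37 = 70

70


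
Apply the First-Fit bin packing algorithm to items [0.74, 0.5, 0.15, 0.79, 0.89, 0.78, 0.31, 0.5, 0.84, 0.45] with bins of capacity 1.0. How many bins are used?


Place items sequentially using First-Fit:
  Item 0.74 -> new Bin 1
  Item 0.5 -> new Bin 2
  Item 0.15 -> Bin 1 (now 0.89)
  Item 0.79 -> new Bin 3
  Item 0.89 -> new Bin 4
  Item 0.78 -> new Bin 5
  Item 0.31 -> Bin 2 (now 0.81)
  Item 0.5 -> new Bin 6
  Item 0.84 -> new Bin 7
  Item 0.45 -> Bin 6 (now 0.95)
Total bins used = 7

7


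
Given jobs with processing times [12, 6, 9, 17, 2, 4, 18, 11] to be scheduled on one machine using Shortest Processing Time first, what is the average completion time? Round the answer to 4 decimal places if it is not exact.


Sort jobs by processing time (SPT order): [2, 4, 6, 9, 11, 12, 17, 18]
Compute completion times sequentially:
  Job 1: processing = 2, completes at 2
  Job 2: processing = 4, completes at 6
  Job 3: processing = 6, completes at 12
  Job 4: processing = 9, completes at 21
  Job 5: processing = 11, completes at 32
  Job 6: processing = 12, completes at 44
  Job 7: processing = 17, completes at 61
  Job 8: processing = 18, completes at 79
Sum of completion times = 257
Average completion time = 257/8 = 32.125

32.125


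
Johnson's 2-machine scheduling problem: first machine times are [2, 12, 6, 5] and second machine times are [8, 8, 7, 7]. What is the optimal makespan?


Apply Johnson's rule:
  Group 1 (a <= b): [(1, 2, 8), (4, 5, 7), (3, 6, 7)]
  Group 2 (a > b): [(2, 12, 8)]
Optimal job order: [1, 4, 3, 2]
Schedule:
  Job 1: M1 done at 2, M2 done at 10
  Job 4: M1 done at 7, M2 done at 17
  Job 3: M1 done at 13, M2 done at 24
  Job 2: M1 done at 25, M2 done at 33
Makespan = 33

33


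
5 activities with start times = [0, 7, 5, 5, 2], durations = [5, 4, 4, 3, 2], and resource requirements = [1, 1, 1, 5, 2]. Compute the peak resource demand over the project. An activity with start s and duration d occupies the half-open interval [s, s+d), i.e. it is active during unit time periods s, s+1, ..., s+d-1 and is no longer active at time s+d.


Each activity i is active on [start_i, start_i + duration_i).
Compute total resource usage per time slot:
  t=0: active resources = [1], total = 1
  t=1: active resources = [1], total = 1
  t=2: active resources = [1, 2], total = 3
  t=3: active resources = [1, 2], total = 3
  t=4: active resources = [1], total = 1
  t=5: active resources = [1, 5], total = 6
  t=6: active resources = [1, 5], total = 6
  t=7: active resources = [1, 1, 5], total = 7
  t=8: active resources = [1, 1], total = 2
  t=9: active resources = [1], total = 1
  t=10: active resources = [1], total = 1
Peak resource demand = 7

7


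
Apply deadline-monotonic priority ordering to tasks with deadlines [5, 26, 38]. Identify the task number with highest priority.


Sort tasks by relative deadline (ascending):
  Task 1: deadline = 5
  Task 2: deadline = 26
  Task 3: deadline = 38
Priority order (highest first): [1, 2, 3]
Highest priority task = 1

1


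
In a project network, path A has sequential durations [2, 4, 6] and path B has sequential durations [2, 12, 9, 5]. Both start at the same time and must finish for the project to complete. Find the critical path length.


Path A total = 2 + 4 + 6 = 12
Path B total = 2 + 12 + 9 + 5 = 28
Critical path = longest path = max(12, 28) = 28

28


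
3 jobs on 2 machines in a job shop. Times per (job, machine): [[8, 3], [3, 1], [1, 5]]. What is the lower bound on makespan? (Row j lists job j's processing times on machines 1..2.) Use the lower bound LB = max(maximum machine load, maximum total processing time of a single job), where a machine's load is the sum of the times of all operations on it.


Machine loads:
  Machine 1: 8 + 3 + 1 = 12
  Machine 2: 3 + 1 + 5 = 9
Max machine load = 12
Job totals:
  Job 1: 11
  Job 2: 4
  Job 3: 6
Max job total = 11
Lower bound = max(12, 11) = 12

12


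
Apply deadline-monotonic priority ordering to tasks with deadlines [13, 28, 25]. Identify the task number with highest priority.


Sort tasks by relative deadline (ascending):
  Task 1: deadline = 13
  Task 3: deadline = 25
  Task 2: deadline = 28
Priority order (highest first): [1, 3, 2]
Highest priority task = 1

1


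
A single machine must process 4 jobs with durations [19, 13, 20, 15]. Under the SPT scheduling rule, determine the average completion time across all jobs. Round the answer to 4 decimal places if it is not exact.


Sort jobs by processing time (SPT order): [13, 15, 19, 20]
Compute completion times sequentially:
  Job 1: processing = 13, completes at 13
  Job 2: processing = 15, completes at 28
  Job 3: processing = 19, completes at 47
  Job 4: processing = 20, completes at 67
Sum of completion times = 155
Average completion time = 155/4 = 38.75

38.75


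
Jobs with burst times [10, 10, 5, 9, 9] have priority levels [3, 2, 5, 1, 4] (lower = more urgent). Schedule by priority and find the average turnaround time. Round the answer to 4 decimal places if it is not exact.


Sort by priority (ascending = highest first):
Order: [(1, 9), (2, 10), (3, 10), (4, 9), (5, 5)]
Completion times:
  Priority 1, burst=9, C=9
  Priority 2, burst=10, C=19
  Priority 3, burst=10, C=29
  Priority 4, burst=9, C=38
  Priority 5, burst=5, C=43
Average turnaround = 138/5 = 27.6

27.6


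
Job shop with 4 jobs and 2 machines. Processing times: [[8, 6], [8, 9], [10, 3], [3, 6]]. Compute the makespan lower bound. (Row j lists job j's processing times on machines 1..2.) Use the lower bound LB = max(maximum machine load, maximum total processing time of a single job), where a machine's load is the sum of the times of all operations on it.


Machine loads:
  Machine 1: 8 + 8 + 10 + 3 = 29
  Machine 2: 6 + 9 + 3 + 6 = 24
Max machine load = 29
Job totals:
  Job 1: 14
  Job 2: 17
  Job 3: 13
  Job 4: 9
Max job total = 17
Lower bound = max(29, 17) = 29

29


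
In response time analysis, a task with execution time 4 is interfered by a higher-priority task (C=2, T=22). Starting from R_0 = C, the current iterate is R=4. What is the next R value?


R_next = C + ceil(R_prev / T_hp) * C_hp
ceil(4 / 22) = ceil(0.1818) = 1
Interference = 1 * 2 = 2
R_next = 4 + 2 = 6

6


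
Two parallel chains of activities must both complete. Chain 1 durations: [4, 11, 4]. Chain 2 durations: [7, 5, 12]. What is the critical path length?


Path A total = 4 + 11 + 4 = 19
Path B total = 7 + 5 + 12 = 24
Critical path = longest path = max(19, 24) = 24

24


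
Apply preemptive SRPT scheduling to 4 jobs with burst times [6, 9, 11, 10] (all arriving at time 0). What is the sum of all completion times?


Since all jobs arrive at t=0, SRPT equals SPT ordering.
SPT order: [6, 9, 10, 11]
Completion times:
  Job 1: p=6, C=6
  Job 2: p=9, C=15
  Job 3: p=10, C=25
  Job 4: p=11, C=36
Total completion time = 6 + 15 + 25 + 36 = 82

82


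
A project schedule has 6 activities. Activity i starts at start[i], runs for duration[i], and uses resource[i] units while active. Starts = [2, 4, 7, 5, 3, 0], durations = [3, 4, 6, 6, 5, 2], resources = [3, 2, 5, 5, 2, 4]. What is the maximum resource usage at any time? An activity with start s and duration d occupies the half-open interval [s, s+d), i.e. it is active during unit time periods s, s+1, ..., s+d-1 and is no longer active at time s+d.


Each activity i is active on [start_i, start_i + duration_i).
Compute total resource usage per time slot:
  t=0: active resources = [4], total = 4
  t=1: active resources = [4], total = 4
  t=2: active resources = [3], total = 3
  t=3: active resources = [3, 2], total = 5
  t=4: active resources = [3, 2, 2], total = 7
  t=5: active resources = [2, 5, 2], total = 9
  t=6: active resources = [2, 5, 2], total = 9
  t=7: active resources = [2, 5, 5, 2], total = 14
  t=8: active resources = [5, 5], total = 10
  t=9: active resources = [5, 5], total = 10
  t=10: active resources = [5, 5], total = 10
  t=11: active resources = [5], total = 5
  t=12: active resources = [5], total = 5
Peak resource demand = 14

14


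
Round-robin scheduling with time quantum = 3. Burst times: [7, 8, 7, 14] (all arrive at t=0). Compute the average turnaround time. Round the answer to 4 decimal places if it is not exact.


Time quantum = 3
Execution trace:
  J1 runs 3 units, time = 3
  J2 runs 3 units, time = 6
  J3 runs 3 units, time = 9
  J4 runs 3 units, time = 12
  J1 runs 3 units, time = 15
  J2 runs 3 units, time = 18
  J3 runs 3 units, time = 21
  J4 runs 3 units, time = 24
  J1 runs 1 units, time = 25
  J2 runs 2 units, time = 27
  J3 runs 1 units, time = 28
  J4 runs 3 units, time = 31
  J4 runs 3 units, time = 34
  J4 runs 2 units, time = 36
Finish times: [25, 27, 28, 36]
Average turnaround = 116/4 = 29.0

29.0


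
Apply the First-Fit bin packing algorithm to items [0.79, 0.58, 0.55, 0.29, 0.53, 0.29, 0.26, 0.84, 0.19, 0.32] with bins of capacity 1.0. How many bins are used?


Place items sequentially using First-Fit:
  Item 0.79 -> new Bin 1
  Item 0.58 -> new Bin 2
  Item 0.55 -> new Bin 3
  Item 0.29 -> Bin 2 (now 0.87)
  Item 0.53 -> new Bin 4
  Item 0.29 -> Bin 3 (now 0.84)
  Item 0.26 -> Bin 4 (now 0.79)
  Item 0.84 -> new Bin 5
  Item 0.19 -> Bin 1 (now 0.98)
  Item 0.32 -> new Bin 6
Total bins used = 6

6


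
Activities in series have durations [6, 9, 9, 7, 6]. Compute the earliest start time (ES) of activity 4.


Activity 4 starts after activities 1 through 3 complete.
Predecessor durations: [6, 9, 9]
ES = 6 + 9 + 9 = 24

24


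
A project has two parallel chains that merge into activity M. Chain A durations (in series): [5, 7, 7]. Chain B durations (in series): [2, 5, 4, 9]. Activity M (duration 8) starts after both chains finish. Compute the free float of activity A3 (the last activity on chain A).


ES(A3) = sum of predecessors on chain A = 12
EF(A3) = ES + duration = 12 + 7 = 19
Successor of A3 is M. ES(M) = max(sum(A), sum(B)) = max(19, 20) = 20
Free float = ES(successor) - EF(current) = 20 - 19 = 1

1


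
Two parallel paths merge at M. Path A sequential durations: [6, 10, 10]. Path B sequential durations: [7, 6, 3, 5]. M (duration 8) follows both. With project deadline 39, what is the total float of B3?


Forward pass: ES(B3) = sum of predecessors on chain B = 13
EF = ES + duration = 13 + 3 = 16
Backward pass: LF(M) = deadline = 39; LS(M) = 39 - 8 = 31
LF(B3) = LS(M) - sum(successors on chain B) = 31 - 5 = 26
LS = LF - duration = 26 - 3 = 23
Total float = LS - ES = 23 - 13 = 10

10


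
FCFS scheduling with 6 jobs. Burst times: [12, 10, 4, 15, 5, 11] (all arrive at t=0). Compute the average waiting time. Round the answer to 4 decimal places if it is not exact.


FCFS order (as given): [12, 10, 4, 15, 5, 11]
Waiting times:
  Job 1: wait = 0
  Job 2: wait = 12
  Job 3: wait = 22
  Job 4: wait = 26
  Job 5: wait = 41
  Job 6: wait = 46
Sum of waiting times = 147
Average waiting time = 147/6 = 24.5

24.5


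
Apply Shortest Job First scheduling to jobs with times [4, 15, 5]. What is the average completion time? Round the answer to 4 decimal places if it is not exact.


SJF order (ascending): [4, 5, 15]
Completion times:
  Job 1: burst=4, C=4
  Job 2: burst=5, C=9
  Job 3: burst=15, C=24
Average completion = 37/3 = 12.3333

12.3333


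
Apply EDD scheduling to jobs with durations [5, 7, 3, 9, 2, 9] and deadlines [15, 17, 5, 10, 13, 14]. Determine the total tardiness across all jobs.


Sort by due date (EDD order): [(3, 5), (9, 10), (2, 13), (9, 14), (5, 15), (7, 17)]
Compute completion times and tardiness:
  Job 1: p=3, d=5, C=3, tardiness=max(0,3-5)=0
  Job 2: p=9, d=10, C=12, tardiness=max(0,12-10)=2
  Job 3: p=2, d=13, C=14, tardiness=max(0,14-13)=1
  Job 4: p=9, d=14, C=23, tardiness=max(0,23-14)=9
  Job 5: p=5, d=15, C=28, tardiness=max(0,28-15)=13
  Job 6: p=7, d=17, C=35, tardiness=max(0,35-17)=18
Total tardiness = 43

43


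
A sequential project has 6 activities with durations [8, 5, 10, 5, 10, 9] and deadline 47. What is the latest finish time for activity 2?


LF(activity 2) = deadline - sum of successor durations
Successors: activities 3 through 6 with durations [10, 5, 10, 9]
Sum of successor durations = 34
LF = 47 - 34 = 13

13


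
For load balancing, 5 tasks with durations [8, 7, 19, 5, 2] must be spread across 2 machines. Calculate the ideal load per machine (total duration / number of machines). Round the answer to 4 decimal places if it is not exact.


Total processing time = 8 + 7 + 19 + 5 + 2 = 41
Number of machines = 2
Ideal balanced load = 41 / 2 = 20.5

20.5


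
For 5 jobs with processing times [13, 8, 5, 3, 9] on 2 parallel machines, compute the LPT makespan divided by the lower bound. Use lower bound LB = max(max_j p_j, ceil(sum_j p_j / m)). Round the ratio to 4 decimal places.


LPT order: [13, 9, 8, 5, 3]
Machine loads after assignment: [18, 20]
LPT makespan = 20
Lower bound = max(max_job, ceil(total/2)) = max(13, 19) = 19
Ratio = 20 / 19 = 1.0526

1.0526


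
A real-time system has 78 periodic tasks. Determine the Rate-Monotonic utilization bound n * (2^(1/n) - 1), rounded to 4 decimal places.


Compute 2^(1/78) = 1.0089261045
Subtract 1: 1.0089261045 - 1 = 0.0089261045
Multiply by n: 78 * 0.0089261045 = 0.6962361510
Round to 4 dp: 0.6962

0.6962


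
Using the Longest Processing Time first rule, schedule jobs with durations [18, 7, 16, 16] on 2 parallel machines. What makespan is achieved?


Sort jobs in decreasing order (LPT): [18, 16, 16, 7]
Assign each job to the least loaded machine:
  Machine 1: jobs [18, 7], load = 25
  Machine 2: jobs [16, 16], load = 32
Makespan = max load = 32

32


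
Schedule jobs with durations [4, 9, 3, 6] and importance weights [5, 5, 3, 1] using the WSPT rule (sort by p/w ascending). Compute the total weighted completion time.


Compute p/w ratios and sort ascending (WSPT): [(4, 5), (3, 3), (9, 5), (6, 1)]
Compute weighted completion times:
  Job (p=4,w=5): C=4, w*C=5*4=20
  Job (p=3,w=3): C=7, w*C=3*7=21
  Job (p=9,w=5): C=16, w*C=5*16=80
  Job (p=6,w=1): C=22, w*C=1*22=22
Total weighted completion time = 143

143


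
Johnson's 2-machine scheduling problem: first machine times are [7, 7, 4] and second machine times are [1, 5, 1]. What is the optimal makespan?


Apply Johnson's rule:
  Group 1 (a <= b): []
  Group 2 (a > b): [(2, 7, 5), (1, 7, 1), (3, 4, 1)]
Optimal job order: [2, 1, 3]
Schedule:
  Job 2: M1 done at 7, M2 done at 12
  Job 1: M1 done at 14, M2 done at 15
  Job 3: M1 done at 18, M2 done at 19
Makespan = 19

19


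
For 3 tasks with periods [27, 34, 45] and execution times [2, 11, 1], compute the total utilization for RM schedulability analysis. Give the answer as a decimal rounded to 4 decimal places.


Compute individual utilizations (exact fractions):
  Task 1: C/T = 2/27 (approx. 0.0741)
  Task 2: C/T = 11/34 (approx. 0.3235)
  Task 3: C/T = 1/45 (approx. 0.0222)
Total utilization U = 2/27 + 11/34 + 1/45 = 1927/4590
Rounded to 4 decimal places: U = 0.4198
RM (Liu & Layland) bound for 3 tasks = 0.779763; compare with U = 1927/4590 (approx. 0.419826)
U <= bound, so schedulable by RM sufficient condition.

0.4198


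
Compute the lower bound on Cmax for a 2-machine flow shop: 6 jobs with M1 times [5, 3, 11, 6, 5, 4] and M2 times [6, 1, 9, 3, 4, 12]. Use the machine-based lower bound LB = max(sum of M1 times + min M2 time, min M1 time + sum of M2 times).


LB1 = sum(M1 times) + min(M2 times) = 34 + 1 = 35
LB2 = min(M1 times) + sum(M2 times) = 3 + 35 = 38
Lower bound = max(LB1, LB2) = max(35, 38) = 38

38


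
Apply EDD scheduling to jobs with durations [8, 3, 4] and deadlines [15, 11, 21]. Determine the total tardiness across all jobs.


Sort by due date (EDD order): [(3, 11), (8, 15), (4, 21)]
Compute completion times and tardiness:
  Job 1: p=3, d=11, C=3, tardiness=max(0,3-11)=0
  Job 2: p=8, d=15, C=11, tardiness=max(0,11-15)=0
  Job 3: p=4, d=21, C=15, tardiness=max(0,15-21)=0
Total tardiness = 0

0


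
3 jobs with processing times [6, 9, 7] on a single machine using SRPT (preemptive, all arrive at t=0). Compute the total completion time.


Since all jobs arrive at t=0, SRPT equals SPT ordering.
SPT order: [6, 7, 9]
Completion times:
  Job 1: p=6, C=6
  Job 2: p=7, C=13
  Job 3: p=9, C=22
Total completion time = 6 + 13 + 22 = 41

41


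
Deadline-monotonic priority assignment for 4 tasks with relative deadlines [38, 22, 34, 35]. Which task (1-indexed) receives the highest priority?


Sort tasks by relative deadline (ascending):
  Task 2: deadline = 22
  Task 3: deadline = 34
  Task 4: deadline = 35
  Task 1: deadline = 38
Priority order (highest first): [2, 3, 4, 1]
Highest priority task = 2

2


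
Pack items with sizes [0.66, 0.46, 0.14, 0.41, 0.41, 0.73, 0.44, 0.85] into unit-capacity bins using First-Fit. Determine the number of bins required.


Place items sequentially using First-Fit:
  Item 0.66 -> new Bin 1
  Item 0.46 -> new Bin 2
  Item 0.14 -> Bin 1 (now 0.8)
  Item 0.41 -> Bin 2 (now 0.87)
  Item 0.41 -> new Bin 3
  Item 0.73 -> new Bin 4
  Item 0.44 -> Bin 3 (now 0.85)
  Item 0.85 -> new Bin 5
Total bins used = 5

5


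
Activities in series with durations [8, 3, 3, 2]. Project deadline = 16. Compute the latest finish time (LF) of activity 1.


LF(activity 1) = deadline - sum of successor durations
Successors: activities 2 through 4 with durations [3, 3, 2]
Sum of successor durations = 8
LF = 16 - 8 = 8

8


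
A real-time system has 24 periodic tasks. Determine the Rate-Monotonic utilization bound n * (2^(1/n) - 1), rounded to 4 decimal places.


Compute 2^(1/24) = 1.0293022366
Subtract 1: 1.0293022366 - 1 = 0.0293022366
Multiply by n: 24 * 0.0293022366 = 0.7032536784
Round to 4 dp: 0.7033

0.7033


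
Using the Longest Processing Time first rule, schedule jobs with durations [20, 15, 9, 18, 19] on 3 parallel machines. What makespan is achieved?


Sort jobs in decreasing order (LPT): [20, 19, 18, 15, 9]
Assign each job to the least loaded machine:
  Machine 1: jobs [20], load = 20
  Machine 2: jobs [19, 9], load = 28
  Machine 3: jobs [18, 15], load = 33
Makespan = max load = 33

33


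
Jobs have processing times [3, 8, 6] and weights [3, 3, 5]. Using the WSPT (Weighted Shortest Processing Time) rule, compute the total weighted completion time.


Compute p/w ratios and sort ascending (WSPT): [(3, 3), (6, 5), (8, 3)]
Compute weighted completion times:
  Job (p=3,w=3): C=3, w*C=3*3=9
  Job (p=6,w=5): C=9, w*C=5*9=45
  Job (p=8,w=3): C=17, w*C=3*17=51
Total weighted completion time = 105

105


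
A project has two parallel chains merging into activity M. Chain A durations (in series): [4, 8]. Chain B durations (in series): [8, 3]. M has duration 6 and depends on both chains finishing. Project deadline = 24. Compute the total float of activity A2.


Forward pass: ES(A2) = sum of predecessors on chain A = 4
EF = ES + duration = 4 + 8 = 12
Backward pass: LF(M) = deadline = 24; LS(M) = 24 - 6 = 18
LF(A2) = LS(M) - sum(successors on chain A) = 18 - 0 = 18
LS = LF - duration = 18 - 8 = 10
Total float = LS - ES = 10 - 4 = 6

6


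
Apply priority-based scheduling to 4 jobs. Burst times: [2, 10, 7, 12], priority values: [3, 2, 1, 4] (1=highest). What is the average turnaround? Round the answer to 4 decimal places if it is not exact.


Sort by priority (ascending = highest first):
Order: [(1, 7), (2, 10), (3, 2), (4, 12)]
Completion times:
  Priority 1, burst=7, C=7
  Priority 2, burst=10, C=17
  Priority 3, burst=2, C=19
  Priority 4, burst=12, C=31
Average turnaround = 74/4 = 18.5

18.5


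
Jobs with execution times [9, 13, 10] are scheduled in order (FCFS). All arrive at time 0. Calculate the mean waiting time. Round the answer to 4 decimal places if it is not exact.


FCFS order (as given): [9, 13, 10]
Waiting times:
  Job 1: wait = 0
  Job 2: wait = 9
  Job 3: wait = 22
Sum of waiting times = 31
Average waiting time = 31/3 = 10.3333

10.3333


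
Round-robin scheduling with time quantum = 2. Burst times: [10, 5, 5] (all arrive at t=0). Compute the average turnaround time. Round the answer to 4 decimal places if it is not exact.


Time quantum = 2
Execution trace:
  J1 runs 2 units, time = 2
  J2 runs 2 units, time = 4
  J3 runs 2 units, time = 6
  J1 runs 2 units, time = 8
  J2 runs 2 units, time = 10
  J3 runs 2 units, time = 12
  J1 runs 2 units, time = 14
  J2 runs 1 units, time = 15
  J3 runs 1 units, time = 16
  J1 runs 2 units, time = 18
  J1 runs 2 units, time = 20
Finish times: [20, 15, 16]
Average turnaround = 51/3 = 17.0

17.0


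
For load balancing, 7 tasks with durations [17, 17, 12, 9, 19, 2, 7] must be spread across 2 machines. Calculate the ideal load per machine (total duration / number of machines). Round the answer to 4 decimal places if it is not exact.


Total processing time = 17 + 17 + 12 + 9 + 19 + 2 + 7 = 83
Number of machines = 2
Ideal balanced load = 83 / 2 = 41.5

41.5


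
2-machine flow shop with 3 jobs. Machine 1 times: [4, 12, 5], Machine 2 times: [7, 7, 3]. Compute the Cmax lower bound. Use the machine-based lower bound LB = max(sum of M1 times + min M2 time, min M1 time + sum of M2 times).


LB1 = sum(M1 times) + min(M2 times) = 21 + 3 = 24
LB2 = min(M1 times) + sum(M2 times) = 4 + 17 = 21
Lower bound = max(LB1, LB2) = max(24, 21) = 24

24


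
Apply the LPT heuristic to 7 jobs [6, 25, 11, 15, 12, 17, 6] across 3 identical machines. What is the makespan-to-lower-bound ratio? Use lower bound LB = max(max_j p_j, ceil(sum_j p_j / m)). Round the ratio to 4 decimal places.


LPT order: [25, 17, 15, 12, 11, 6, 6]
Machine loads after assignment: [31, 28, 33]
LPT makespan = 33
Lower bound = max(max_job, ceil(total/3)) = max(25, 31) = 31
Ratio = 33 / 31 = 1.0645

1.0645


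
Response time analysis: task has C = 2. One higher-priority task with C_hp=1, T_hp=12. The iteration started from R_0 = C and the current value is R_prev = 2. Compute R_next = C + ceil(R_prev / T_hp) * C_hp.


R_next = C + ceil(R_prev / T_hp) * C_hp
ceil(2 / 12) = ceil(0.1667) = 1
Interference = 1 * 1 = 1
R_next = 2 + 1 = 3

3


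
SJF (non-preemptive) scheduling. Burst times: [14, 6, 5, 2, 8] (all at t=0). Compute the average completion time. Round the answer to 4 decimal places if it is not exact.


SJF order (ascending): [2, 5, 6, 8, 14]
Completion times:
  Job 1: burst=2, C=2
  Job 2: burst=5, C=7
  Job 3: burst=6, C=13
  Job 4: burst=8, C=21
  Job 5: burst=14, C=35
Average completion = 78/5 = 15.6

15.6


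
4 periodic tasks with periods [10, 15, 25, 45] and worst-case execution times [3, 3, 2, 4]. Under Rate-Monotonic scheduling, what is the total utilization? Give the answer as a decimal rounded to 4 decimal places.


Compute individual utilizations (exact fractions):
  Task 1: C/T = 3/10 (approx. 0.3)
  Task 2: C/T = 3/15 = 1/5 (approx. 0.2)
  Task 3: C/T = 2/25 (approx. 0.08)
  Task 4: C/T = 4/45 (approx. 0.0889)
Total utilization U = 3/10 + 1/5 + 2/25 + 4/45 = 301/450
Rounded to 4 decimal places: U = 0.6689
RM (Liu & Layland) bound for 4 tasks = 0.756828; compare with U = 301/450 (approx. 0.668889)
U <= bound, so schedulable by RM sufficient condition.

0.6689


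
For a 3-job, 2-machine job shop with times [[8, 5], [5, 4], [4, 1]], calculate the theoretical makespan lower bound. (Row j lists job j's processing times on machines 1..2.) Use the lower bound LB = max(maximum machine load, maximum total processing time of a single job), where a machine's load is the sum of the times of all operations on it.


Machine loads:
  Machine 1: 8 + 5 + 4 = 17
  Machine 2: 5 + 4 + 1 = 10
Max machine load = 17
Job totals:
  Job 1: 13
  Job 2: 9
  Job 3: 5
Max job total = 13
Lower bound = max(17, 13) = 17

17


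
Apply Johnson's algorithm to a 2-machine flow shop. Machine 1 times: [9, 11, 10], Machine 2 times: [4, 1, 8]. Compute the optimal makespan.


Apply Johnson's rule:
  Group 1 (a <= b): []
  Group 2 (a > b): [(3, 10, 8), (1, 9, 4), (2, 11, 1)]
Optimal job order: [3, 1, 2]
Schedule:
  Job 3: M1 done at 10, M2 done at 18
  Job 1: M1 done at 19, M2 done at 23
  Job 2: M1 done at 30, M2 done at 31
Makespan = 31

31


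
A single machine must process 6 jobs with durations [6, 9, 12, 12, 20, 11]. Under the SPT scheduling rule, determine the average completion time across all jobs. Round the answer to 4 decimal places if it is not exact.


Sort jobs by processing time (SPT order): [6, 9, 11, 12, 12, 20]
Compute completion times sequentially:
  Job 1: processing = 6, completes at 6
  Job 2: processing = 9, completes at 15
  Job 3: processing = 11, completes at 26
  Job 4: processing = 12, completes at 38
  Job 5: processing = 12, completes at 50
  Job 6: processing = 20, completes at 70
Sum of completion times = 205
Average completion time = 205/6 = 34.1667

34.1667


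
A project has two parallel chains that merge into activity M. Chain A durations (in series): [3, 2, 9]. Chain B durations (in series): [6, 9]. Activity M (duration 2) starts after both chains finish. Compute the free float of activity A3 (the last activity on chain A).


ES(A3) = sum of predecessors on chain A = 5
EF(A3) = ES + duration = 5 + 9 = 14
Successor of A3 is M. ES(M) = max(sum(A), sum(B)) = max(14, 15) = 15
Free float = ES(successor) - EF(current) = 15 - 14 = 1

1


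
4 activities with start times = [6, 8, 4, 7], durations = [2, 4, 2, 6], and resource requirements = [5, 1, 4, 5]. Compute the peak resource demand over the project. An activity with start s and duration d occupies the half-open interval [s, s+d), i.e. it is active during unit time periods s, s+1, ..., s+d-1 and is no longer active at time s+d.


Each activity i is active on [start_i, start_i + duration_i).
Compute total resource usage per time slot:
  t=0: active resources = [], total = 0
  t=1: active resources = [], total = 0
  t=2: active resources = [], total = 0
  t=3: active resources = [], total = 0
  t=4: active resources = [4], total = 4
  t=5: active resources = [4], total = 4
  t=6: active resources = [5], total = 5
  t=7: active resources = [5, 5], total = 10
  t=8: active resources = [1, 5], total = 6
  t=9: active resources = [1, 5], total = 6
  t=10: active resources = [1, 5], total = 6
  t=11: active resources = [1, 5], total = 6
  t=12: active resources = [5], total = 5
Peak resource demand = 10

10


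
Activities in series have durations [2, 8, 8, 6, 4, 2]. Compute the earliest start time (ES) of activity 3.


Activity 3 starts after activities 1 through 2 complete.
Predecessor durations: [2, 8]
ES = 2 + 8 = 10

10


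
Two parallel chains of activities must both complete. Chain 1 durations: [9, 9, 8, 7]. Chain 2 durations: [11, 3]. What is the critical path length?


Path A total = 9 + 9 + 8 + 7 = 33
Path B total = 11 + 3 = 14
Critical path = longest path = max(33, 14) = 33

33


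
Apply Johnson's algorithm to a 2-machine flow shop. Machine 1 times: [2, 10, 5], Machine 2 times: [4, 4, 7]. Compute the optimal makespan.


Apply Johnson's rule:
  Group 1 (a <= b): [(1, 2, 4), (3, 5, 7)]
  Group 2 (a > b): [(2, 10, 4)]
Optimal job order: [1, 3, 2]
Schedule:
  Job 1: M1 done at 2, M2 done at 6
  Job 3: M1 done at 7, M2 done at 14
  Job 2: M1 done at 17, M2 done at 21
Makespan = 21

21


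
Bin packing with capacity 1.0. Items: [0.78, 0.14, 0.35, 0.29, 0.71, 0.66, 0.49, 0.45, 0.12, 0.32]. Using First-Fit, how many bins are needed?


Place items sequentially using First-Fit:
  Item 0.78 -> new Bin 1
  Item 0.14 -> Bin 1 (now 0.92)
  Item 0.35 -> new Bin 2
  Item 0.29 -> Bin 2 (now 0.64)
  Item 0.71 -> new Bin 3
  Item 0.66 -> new Bin 4
  Item 0.49 -> new Bin 5
  Item 0.45 -> Bin 5 (now 0.94)
  Item 0.12 -> Bin 2 (now 0.76)
  Item 0.32 -> Bin 4 (now 0.98)
Total bins used = 5

5


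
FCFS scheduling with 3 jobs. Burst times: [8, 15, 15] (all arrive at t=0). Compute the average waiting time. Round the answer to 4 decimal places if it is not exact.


FCFS order (as given): [8, 15, 15]
Waiting times:
  Job 1: wait = 0
  Job 2: wait = 8
  Job 3: wait = 23
Sum of waiting times = 31
Average waiting time = 31/3 = 10.3333

10.3333


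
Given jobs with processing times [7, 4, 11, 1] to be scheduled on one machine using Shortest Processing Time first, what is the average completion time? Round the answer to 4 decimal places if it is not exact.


Sort jobs by processing time (SPT order): [1, 4, 7, 11]
Compute completion times sequentially:
  Job 1: processing = 1, completes at 1
  Job 2: processing = 4, completes at 5
  Job 3: processing = 7, completes at 12
  Job 4: processing = 11, completes at 23
Sum of completion times = 41
Average completion time = 41/4 = 10.25

10.25


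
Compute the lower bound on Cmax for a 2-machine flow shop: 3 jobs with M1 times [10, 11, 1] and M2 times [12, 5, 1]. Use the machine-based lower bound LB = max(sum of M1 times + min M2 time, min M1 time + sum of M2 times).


LB1 = sum(M1 times) + min(M2 times) = 22 + 1 = 23
LB2 = min(M1 times) + sum(M2 times) = 1 + 18 = 19
Lower bound = max(LB1, LB2) = max(23, 19) = 23

23


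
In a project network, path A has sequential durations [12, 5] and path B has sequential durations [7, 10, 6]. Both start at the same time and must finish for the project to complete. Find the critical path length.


Path A total = 12 + 5 = 17
Path B total = 7 + 10 + 6 = 23
Critical path = longest path = max(17, 23) = 23

23


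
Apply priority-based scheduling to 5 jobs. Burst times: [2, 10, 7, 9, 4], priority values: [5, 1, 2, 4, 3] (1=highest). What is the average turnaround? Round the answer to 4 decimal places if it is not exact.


Sort by priority (ascending = highest first):
Order: [(1, 10), (2, 7), (3, 4), (4, 9), (5, 2)]
Completion times:
  Priority 1, burst=10, C=10
  Priority 2, burst=7, C=17
  Priority 3, burst=4, C=21
  Priority 4, burst=9, C=30
  Priority 5, burst=2, C=32
Average turnaround = 110/5 = 22.0

22.0


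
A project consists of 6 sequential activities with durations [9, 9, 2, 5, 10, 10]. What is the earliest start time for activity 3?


Activity 3 starts after activities 1 through 2 complete.
Predecessor durations: [9, 9]
ES = 9 + 9 = 18

18


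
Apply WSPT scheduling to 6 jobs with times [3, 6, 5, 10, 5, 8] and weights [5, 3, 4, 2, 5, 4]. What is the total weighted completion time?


Compute p/w ratios and sort ascending (WSPT): [(3, 5), (5, 5), (5, 4), (6, 3), (8, 4), (10, 2)]
Compute weighted completion times:
  Job (p=3,w=5): C=3, w*C=5*3=15
  Job (p=5,w=5): C=8, w*C=5*8=40
  Job (p=5,w=4): C=13, w*C=4*13=52
  Job (p=6,w=3): C=19, w*C=3*19=57
  Job (p=8,w=4): C=27, w*C=4*27=108
  Job (p=10,w=2): C=37, w*C=2*37=74
Total weighted completion time = 346

346


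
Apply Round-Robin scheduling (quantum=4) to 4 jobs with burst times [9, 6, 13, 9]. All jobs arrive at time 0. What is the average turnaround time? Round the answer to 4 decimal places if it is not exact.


Time quantum = 4
Execution trace:
  J1 runs 4 units, time = 4
  J2 runs 4 units, time = 8
  J3 runs 4 units, time = 12
  J4 runs 4 units, time = 16
  J1 runs 4 units, time = 20
  J2 runs 2 units, time = 22
  J3 runs 4 units, time = 26
  J4 runs 4 units, time = 30
  J1 runs 1 units, time = 31
  J3 runs 4 units, time = 35
  J4 runs 1 units, time = 36
  J3 runs 1 units, time = 37
Finish times: [31, 22, 37, 36]
Average turnaround = 126/4 = 31.5

31.5


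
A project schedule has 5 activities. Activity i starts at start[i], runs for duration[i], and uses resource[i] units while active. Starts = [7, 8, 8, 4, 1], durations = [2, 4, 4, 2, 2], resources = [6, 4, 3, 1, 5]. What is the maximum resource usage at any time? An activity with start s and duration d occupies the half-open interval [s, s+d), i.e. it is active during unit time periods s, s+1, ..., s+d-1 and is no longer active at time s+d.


Each activity i is active on [start_i, start_i + duration_i).
Compute total resource usage per time slot:
  t=0: active resources = [], total = 0
  t=1: active resources = [5], total = 5
  t=2: active resources = [5], total = 5
  t=3: active resources = [], total = 0
  t=4: active resources = [1], total = 1
  t=5: active resources = [1], total = 1
  t=6: active resources = [], total = 0
  t=7: active resources = [6], total = 6
  t=8: active resources = [6, 4, 3], total = 13
  t=9: active resources = [4, 3], total = 7
  t=10: active resources = [4, 3], total = 7
  t=11: active resources = [4, 3], total = 7
Peak resource demand = 13

13


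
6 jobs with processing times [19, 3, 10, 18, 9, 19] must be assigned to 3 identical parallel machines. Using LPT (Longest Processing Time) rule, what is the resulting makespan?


Sort jobs in decreasing order (LPT): [19, 19, 18, 10, 9, 3]
Assign each job to the least loaded machine:
  Machine 1: jobs [19, 9], load = 28
  Machine 2: jobs [19, 3], load = 22
  Machine 3: jobs [18, 10], load = 28
Makespan = max load = 28

28


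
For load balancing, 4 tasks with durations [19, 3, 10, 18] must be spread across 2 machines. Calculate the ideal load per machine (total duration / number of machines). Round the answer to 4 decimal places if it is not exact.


Total processing time = 19 + 3 + 10 + 18 = 50
Number of machines = 2
Ideal balanced load = 50 / 2 = 25.0

25.0


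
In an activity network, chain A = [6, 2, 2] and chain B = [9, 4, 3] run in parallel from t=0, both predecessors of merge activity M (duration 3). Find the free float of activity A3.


ES(A3) = sum of predecessors on chain A = 8
EF(A3) = ES + duration = 8 + 2 = 10
Successor of A3 is M. ES(M) = max(sum(A), sum(B)) = max(10, 16) = 16
Free float = ES(successor) - EF(current) = 16 - 10 = 6

6


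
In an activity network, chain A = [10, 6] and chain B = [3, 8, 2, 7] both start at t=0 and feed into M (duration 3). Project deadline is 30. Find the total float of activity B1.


Forward pass: ES(B1) = sum of predecessors on chain B = 0
EF = ES + duration = 0 + 3 = 3
Backward pass: LF(M) = deadline = 30; LS(M) = 30 - 3 = 27
LF(B1) = LS(M) - sum(successors on chain B) = 27 - 17 = 10
LS = LF - duration = 10 - 3 = 7
Total float = LS - ES = 7 - 0 = 7

7


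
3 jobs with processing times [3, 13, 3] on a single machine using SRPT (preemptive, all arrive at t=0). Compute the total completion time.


Since all jobs arrive at t=0, SRPT equals SPT ordering.
SPT order: [3, 3, 13]
Completion times:
  Job 1: p=3, C=3
  Job 2: p=3, C=6
  Job 3: p=13, C=19
Total completion time = 3 + 6 + 19 = 28

28


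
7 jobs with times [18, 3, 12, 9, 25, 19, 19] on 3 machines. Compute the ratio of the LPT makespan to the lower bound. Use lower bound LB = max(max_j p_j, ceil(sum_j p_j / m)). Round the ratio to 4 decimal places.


LPT order: [25, 19, 19, 18, 12, 9, 3]
Machine loads after assignment: [34, 37, 34]
LPT makespan = 37
Lower bound = max(max_job, ceil(total/3)) = max(25, 35) = 35
Ratio = 37 / 35 = 1.0571

1.0571


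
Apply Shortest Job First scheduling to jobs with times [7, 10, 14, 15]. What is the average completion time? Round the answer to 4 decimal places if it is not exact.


SJF order (ascending): [7, 10, 14, 15]
Completion times:
  Job 1: burst=7, C=7
  Job 2: burst=10, C=17
  Job 3: burst=14, C=31
  Job 4: burst=15, C=46
Average completion = 101/4 = 25.25

25.25


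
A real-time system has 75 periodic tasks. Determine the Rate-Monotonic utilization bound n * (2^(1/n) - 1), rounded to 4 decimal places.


Compute 2^(1/75) = 1.0092848012
Subtract 1: 1.0092848012 - 1 = 0.0092848012
Multiply by n: 75 * 0.0092848012 = 0.6963600900
Round to 4 dp: 0.6964

0.6964


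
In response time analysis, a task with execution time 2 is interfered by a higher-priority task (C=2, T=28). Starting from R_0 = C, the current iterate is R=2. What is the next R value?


R_next = C + ceil(R_prev / T_hp) * C_hp
ceil(2 / 28) = ceil(0.0714) = 1
Interference = 1 * 2 = 2
R_next = 2 + 2 = 4

4


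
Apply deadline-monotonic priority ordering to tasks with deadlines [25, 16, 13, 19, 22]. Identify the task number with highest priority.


Sort tasks by relative deadline (ascending):
  Task 3: deadline = 13
  Task 2: deadline = 16
  Task 4: deadline = 19
  Task 5: deadline = 22
  Task 1: deadline = 25
Priority order (highest first): [3, 2, 4, 5, 1]
Highest priority task = 3

3


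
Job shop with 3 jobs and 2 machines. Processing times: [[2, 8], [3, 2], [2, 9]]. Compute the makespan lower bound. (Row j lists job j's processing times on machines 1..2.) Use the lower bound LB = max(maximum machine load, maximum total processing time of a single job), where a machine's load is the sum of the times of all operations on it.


Machine loads:
  Machine 1: 2 + 3 + 2 = 7
  Machine 2: 8 + 2 + 9 = 19
Max machine load = 19
Job totals:
  Job 1: 10
  Job 2: 5
  Job 3: 11
Max job total = 11
Lower bound = max(19, 11) = 19

19


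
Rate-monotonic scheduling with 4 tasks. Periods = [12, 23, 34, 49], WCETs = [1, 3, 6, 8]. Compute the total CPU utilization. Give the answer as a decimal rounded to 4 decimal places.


Compute individual utilizations (exact fractions):
  Task 1: C/T = 1/12 (approx. 0.0833)
  Task 2: C/T = 3/23 (approx. 0.1304)
  Task 3: C/T = 6/34 = 3/17 (approx. 0.1765)
  Task 4: C/T = 8/49 (approx. 0.1633)
Total utilization U = 1/12 + 3/23 + 3/17 + 8/49 = 127255/229908
Rounded to 4 decimal places: U = 0.5535
RM (Liu & Layland) bound for 4 tasks = 0.756828; compare with U = 127255/229908 (approx. 0.553504)
U <= bound, so schedulable by RM sufficient condition.

0.5535


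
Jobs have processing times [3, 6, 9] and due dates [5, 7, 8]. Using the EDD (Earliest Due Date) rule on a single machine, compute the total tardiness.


Sort by due date (EDD order): [(3, 5), (6, 7), (9, 8)]
Compute completion times and tardiness:
  Job 1: p=3, d=5, C=3, tardiness=max(0,3-5)=0
  Job 2: p=6, d=7, C=9, tardiness=max(0,9-7)=2
  Job 3: p=9, d=8, C=18, tardiness=max(0,18-8)=10
Total tardiness = 12

12


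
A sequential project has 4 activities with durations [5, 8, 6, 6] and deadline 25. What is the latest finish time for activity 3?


LF(activity 3) = deadline - sum of successor durations
Successors: activities 4 through 4 with durations [6]
Sum of successor durations = 6
LF = 25 - 6 = 19

19


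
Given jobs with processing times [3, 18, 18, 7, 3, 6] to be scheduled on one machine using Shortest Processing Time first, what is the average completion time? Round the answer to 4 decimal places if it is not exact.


Sort jobs by processing time (SPT order): [3, 3, 6, 7, 18, 18]
Compute completion times sequentially:
  Job 1: processing = 3, completes at 3
  Job 2: processing = 3, completes at 6
  Job 3: processing = 6, completes at 12
  Job 4: processing = 7, completes at 19
  Job 5: processing = 18, completes at 37
  Job 6: processing = 18, completes at 55
Sum of completion times = 132
Average completion time = 132/6 = 22.0

22.0


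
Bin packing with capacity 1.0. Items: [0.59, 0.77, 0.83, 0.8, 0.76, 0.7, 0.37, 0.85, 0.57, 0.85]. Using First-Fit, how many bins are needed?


Place items sequentially using First-Fit:
  Item 0.59 -> new Bin 1
  Item 0.77 -> new Bin 2
  Item 0.83 -> new Bin 3
  Item 0.8 -> new Bin 4
  Item 0.76 -> new Bin 5
  Item 0.7 -> new Bin 6
  Item 0.37 -> Bin 1 (now 0.96)
  Item 0.85 -> new Bin 7
  Item 0.57 -> new Bin 8
  Item 0.85 -> new Bin 9
Total bins used = 9

9


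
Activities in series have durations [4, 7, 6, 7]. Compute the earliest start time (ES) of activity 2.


Activity 2 starts after activities 1 through 1 complete.
Predecessor durations: [4]
ES = 4 = 4

4
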